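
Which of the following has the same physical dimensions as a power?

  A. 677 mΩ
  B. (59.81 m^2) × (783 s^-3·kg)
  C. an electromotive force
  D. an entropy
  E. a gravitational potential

B.

Reference: [power] = kg·m²·s⁻³.
Each option:
  A. Ω = V·A⁻¹ = kg·m²·s⁻³·A⁻²
  B. [m²] · [kg·s⁻³] = kg·m²·s⁻³  ← same
  C. [electromotive force] = kg·m²·s⁻³·A⁻¹
  D. [entropy] = kg·m²·s⁻²·K⁻¹
  E. [gravitational potential] = m²·s⁻²
Only B. matches kg·m²·s⁻³.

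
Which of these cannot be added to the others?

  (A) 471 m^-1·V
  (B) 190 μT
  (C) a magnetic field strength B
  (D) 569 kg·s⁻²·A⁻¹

(A)

Reduce each to base SI dimensions:
  (A) V·m⁻¹ = J·C⁻¹·m⁻¹ = kg·m·s⁻³·A⁻¹
  (B) T = Wb·m⁻² = kg·s⁻²·A⁻¹
  (C) [magnetic field strength B] = kg·s⁻²·A⁻¹
  (D) kg·s⁻²·A⁻¹
All reduce to kg·s⁻²·A⁻¹ except (A), which is kg·m·s⁻³·A⁻¹.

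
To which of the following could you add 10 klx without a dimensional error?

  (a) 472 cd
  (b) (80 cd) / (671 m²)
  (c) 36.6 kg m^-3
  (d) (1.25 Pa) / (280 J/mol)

(b)

Reference: lx = lm·m⁻² = m⁻²·cd.
Each option:
  (a) cd
  (b) [cd] / [m²] = m⁻²·cd  ← same
  (c) kg·m⁻³
  (d) [kg·m⁻¹·s⁻²] / [kg·m²·s⁻²·mol⁻¹] = m⁻³·mol
Only (b) matches m⁻²·cd.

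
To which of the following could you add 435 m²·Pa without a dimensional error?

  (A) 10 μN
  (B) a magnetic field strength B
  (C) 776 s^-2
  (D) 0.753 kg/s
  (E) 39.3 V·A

Reference: Pa·m² = N·m⁻²·m² = kg·m·s⁻².
Each option:
  (A) N = kg·m·s⁻²  ← same
  (B) [magnetic field strength B] = kg·s⁻²·A⁻¹
  (C) s⁻²
  (D) kg·s⁻¹
  (E) V·A = J·C⁻¹·A = kg·m²·s⁻³
Only (A) matches kg·m·s⁻².

(A)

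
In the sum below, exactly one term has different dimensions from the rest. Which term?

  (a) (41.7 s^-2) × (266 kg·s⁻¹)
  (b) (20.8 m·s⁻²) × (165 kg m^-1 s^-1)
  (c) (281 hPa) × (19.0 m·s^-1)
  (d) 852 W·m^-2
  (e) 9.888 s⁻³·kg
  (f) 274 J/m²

(f)

Expand each in SI base units:
  (a) [s⁻²] · [kg·s⁻¹] = kg·s⁻³
  (b) [m·s⁻²] · [kg·m⁻¹·s⁻¹] = kg·s⁻³
  (c) [kg·m⁻¹·s⁻²] · [m·s⁻¹] = kg·s⁻³
  (d) W·m⁻² = J·s⁻¹·m⁻² = kg·s⁻³
  (e) kg·s⁻³
  (f) J·m⁻² = N·m·m⁻² = kg·s⁻²
All reduce to kg·s⁻³ except (f), which is kg·s⁻².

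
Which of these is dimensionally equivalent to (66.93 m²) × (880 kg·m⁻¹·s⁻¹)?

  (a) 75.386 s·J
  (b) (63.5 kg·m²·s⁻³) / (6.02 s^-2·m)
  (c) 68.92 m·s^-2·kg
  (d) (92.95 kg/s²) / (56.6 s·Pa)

(b)

Reference: [m²] · [kg·m⁻¹·s⁻¹] = kg·m·s⁻¹.
Each option:
  (a) J·s = N·m·s = kg·m²·s⁻¹
  (b) [kg·m²·s⁻³] / [m·s⁻²] = kg·m·s⁻¹  ← same
  (c) kg·m·s⁻²
  (d) [kg·s⁻²] / [kg·m⁻¹·s⁻¹] = m·s⁻¹
Only (b) matches kg·m·s⁻¹.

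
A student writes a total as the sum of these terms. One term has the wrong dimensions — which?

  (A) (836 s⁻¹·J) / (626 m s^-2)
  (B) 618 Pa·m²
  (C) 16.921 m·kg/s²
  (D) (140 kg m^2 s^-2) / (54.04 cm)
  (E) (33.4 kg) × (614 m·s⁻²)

(A)

Work out the base dimensions of each:
  (A) [kg·m²·s⁻³] / [m·s⁻²] = kg·m·s⁻¹
  (B) Pa·m² = N·m⁻²·m² = kg·m·s⁻²
  (C) kg·m·s⁻²
  (D) [kg·m²·s⁻²] / [m] = kg·m·s⁻²
  (E) [kg] · [m·s⁻²] = kg·m·s⁻²
All reduce to kg·m·s⁻² except (A), which is kg·m·s⁻¹.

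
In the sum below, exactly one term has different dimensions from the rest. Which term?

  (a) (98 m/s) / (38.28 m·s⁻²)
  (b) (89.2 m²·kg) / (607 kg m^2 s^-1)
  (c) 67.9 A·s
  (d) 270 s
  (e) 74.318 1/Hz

Reduce each to base SI dimensions:
  (a) [m·s⁻¹] / [m·s⁻²] = s
  (b) [kg·m²] / [kg·m²·s⁻¹] = s
  (c) A·s = s·A
  (d) s
  (e) Hz⁻¹ = (s⁻¹)⁻¹ = s
All reduce to s except (c), which is s·A.

(c)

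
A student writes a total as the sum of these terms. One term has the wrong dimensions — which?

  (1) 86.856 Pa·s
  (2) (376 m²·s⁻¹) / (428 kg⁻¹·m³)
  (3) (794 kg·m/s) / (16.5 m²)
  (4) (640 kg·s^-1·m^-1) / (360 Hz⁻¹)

Dimensions:
  (1) Pa·s = N·m⁻²·s = kg·m⁻¹·s⁻¹
  (2) [m²·s⁻¹] / [kg⁻¹·m³] = kg·m⁻¹·s⁻¹
  (3) [kg·m·s⁻¹] / [m²] = kg·m⁻¹·s⁻¹
  (4) [kg·m⁻¹·s⁻¹] / [s] = kg·m⁻¹·s⁻²
All reduce to kg·m⁻¹·s⁻¹ except (4), which is kg·m⁻¹·s⁻².

(4)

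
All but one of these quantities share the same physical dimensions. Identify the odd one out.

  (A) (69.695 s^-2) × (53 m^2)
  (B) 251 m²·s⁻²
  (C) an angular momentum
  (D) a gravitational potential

Expand each in SI base units:
  (A) [s⁻²] · [m²] = m²·s⁻²
  (B) m²·s⁻²
  (C) [angular momentum] = kg·m²·s⁻¹
  (D) [gravitational potential] = m²·s⁻²
All reduce to m²·s⁻² except (C), which is kg·m²·s⁻¹.

(C)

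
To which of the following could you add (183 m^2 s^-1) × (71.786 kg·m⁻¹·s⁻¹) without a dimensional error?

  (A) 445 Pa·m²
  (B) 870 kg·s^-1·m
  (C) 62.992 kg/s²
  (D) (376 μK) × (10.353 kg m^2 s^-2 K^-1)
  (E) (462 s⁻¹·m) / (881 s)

Reference: [m²·s⁻¹] · [kg·m⁻¹·s⁻¹] = kg·m·s⁻².
Each option:
  (A) Pa·m² = N·m⁻²·m² = kg·m·s⁻²  ← same
  (B) kg·m·s⁻¹
  (C) kg·s⁻²
  (D) [K] · [kg·m²·s⁻²·K⁻¹] = kg·m²·s⁻²
  (E) [m·s⁻¹] / [s] = m·s⁻²
Only (A) matches kg·m·s⁻².

(A)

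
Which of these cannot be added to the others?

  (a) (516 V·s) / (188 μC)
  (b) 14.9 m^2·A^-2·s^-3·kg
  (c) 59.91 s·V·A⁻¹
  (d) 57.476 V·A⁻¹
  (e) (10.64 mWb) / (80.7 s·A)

(c)

Reduce each to base SI dimensions:
  (a) [kg·m²·s⁻²·A⁻¹] / [s·A] = kg·m²·s⁻³·A⁻²
  (b) kg·m²·s⁻³·A⁻²
  (c) V·s·A⁻¹ = J·C⁻¹·s·A⁻¹ = kg·m²·s⁻²·A⁻²
  (d) V·A⁻¹ = J·C⁻¹·A⁻¹ = kg·m²·s⁻³·A⁻²
  (e) [kg·m²·s⁻²·A⁻¹] / [s·A] = kg·m²·s⁻³·A⁻²
All reduce to kg·m²·s⁻³·A⁻² except (c), which is kg·m²·s⁻²·A⁻².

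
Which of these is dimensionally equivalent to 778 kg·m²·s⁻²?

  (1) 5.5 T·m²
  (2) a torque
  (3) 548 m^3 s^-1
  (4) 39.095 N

Reference: kg·m²·s⁻².
Each option:
  (1) T·m² = Wb·m⁻²·m² = kg·m²·s⁻²·A⁻¹
  (2) [torque] = kg·m²·s⁻²  ← same
  (3) m³·s⁻¹
  (4) N = kg·m·s⁻²
Only (2) matches kg·m²·s⁻².

(2)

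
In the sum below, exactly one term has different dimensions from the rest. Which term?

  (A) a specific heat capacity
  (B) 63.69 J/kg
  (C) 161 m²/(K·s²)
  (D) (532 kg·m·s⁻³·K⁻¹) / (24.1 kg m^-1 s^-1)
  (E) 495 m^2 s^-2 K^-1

In SI base units:
  (A) [specific heat capacity] = m²·s⁻²·K⁻¹
  (B) J·kg⁻¹ = N·m·kg⁻¹ = m²·s⁻²
  (C) m²·s⁻²·K⁻¹
  (D) [kg·m·s⁻³·K⁻¹] / [kg·m⁻¹·s⁻¹] = m²·s⁻²·K⁻¹
  (E) m²·s⁻²·K⁻¹
All reduce to m²·s⁻²·K⁻¹ except (B), which is m²·s⁻².

(B)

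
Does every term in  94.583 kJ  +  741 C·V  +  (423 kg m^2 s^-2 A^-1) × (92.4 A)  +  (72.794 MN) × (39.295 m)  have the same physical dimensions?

Yes

Dimensions:
  94.583 kJ:  J = N·m = kg·m²·s⁻²
  741 C·V:  C·V = s·A·J·C⁻¹ = kg·m²·s⁻²
  (423 kg m^2 s^-2 A^-1) × (92.4 A):  [kg·m²·s⁻²·A⁻¹] · [A] = kg·m²·s⁻²
  (72.794 MN) × (39.295 m):  [kg·m·s⁻²] · [m] = kg·m²·s⁻²
Every term reduces to kg·m²·s⁻².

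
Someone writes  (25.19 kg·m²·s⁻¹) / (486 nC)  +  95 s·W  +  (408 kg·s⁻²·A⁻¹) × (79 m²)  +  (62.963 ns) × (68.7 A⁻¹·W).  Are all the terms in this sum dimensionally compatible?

No

Dimensions:
  (25.19 kg·m²·s⁻¹) / (486 nC):  [kg·m²·s⁻¹] / [s·A] = kg·m²·s⁻²·A⁻¹
  95 s·W:  W·s = J·s⁻¹·s = kg·m²·s⁻²
  (408 kg·s⁻²·A⁻¹) × (79 m²):  [kg·s⁻²·A⁻¹] · [m²] = kg·m²·s⁻²·A⁻¹
  (62.963 ns) × (68.7 A⁻¹·W):  [s] · [kg·m²·s⁻³·A⁻¹] = kg·m²·s⁻²·A⁻¹
The terms do not share a single dimension (kg·m²·s⁻² vs kg·m²·s⁻²·A⁻¹).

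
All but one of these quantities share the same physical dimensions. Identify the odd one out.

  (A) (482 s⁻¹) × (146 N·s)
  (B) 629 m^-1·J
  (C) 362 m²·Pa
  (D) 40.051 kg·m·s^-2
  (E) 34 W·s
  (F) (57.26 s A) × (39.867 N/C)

In SI base units:
  (A) [s⁻¹] · [kg·m·s⁻¹] = kg·m·s⁻²
  (B) J·m⁻¹ = N·m·m⁻¹ = kg·m·s⁻²
  (C) Pa·m² = N·m⁻²·m² = kg·m·s⁻²
  (D) kg·m·s⁻²
  (E) W·s = J·s⁻¹·s = kg·m²·s⁻²
  (F) [s·A] · [kg·m·s⁻³·A⁻¹] = kg·m·s⁻²
All reduce to kg·m·s⁻² except (E), which is kg·m²·s⁻².

(E)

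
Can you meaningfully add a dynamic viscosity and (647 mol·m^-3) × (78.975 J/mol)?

Reduce each to base SI dimensions:
  a dynamic viscosity:  [dynamic viscosity] = kg·m⁻¹·s⁻¹
  (647 mol·m^-3) × (78.975 J/mol):  [m⁻³·mol] · [kg·m²·s⁻²·mol⁻¹] = kg·m⁻¹·s⁻²
kg·m⁻¹·s⁻¹ ≠ kg·m⁻¹·s⁻², so they cannot be added.

No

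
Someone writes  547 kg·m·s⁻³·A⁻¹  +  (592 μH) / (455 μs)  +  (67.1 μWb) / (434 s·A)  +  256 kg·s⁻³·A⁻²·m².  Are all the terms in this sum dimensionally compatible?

No

In SI base units:
  547 kg·m·s⁻³·A⁻¹:  kg·m·s⁻³·A⁻¹
  (592 μH) / (455 μs):  [kg·m²·s⁻²·A⁻²] / [s] = kg·m²·s⁻³·A⁻²
  (67.1 μWb) / (434 s·A):  [kg·m²·s⁻²·A⁻¹] / [s·A] = kg·m²·s⁻³·A⁻²
  256 kg·s⁻³·A⁻²·m²:  kg·m²·s⁻³·A⁻²
The terms do not share a single dimension (kg·m²·s⁻³·A⁻² vs kg·m·s⁻³·A⁻¹).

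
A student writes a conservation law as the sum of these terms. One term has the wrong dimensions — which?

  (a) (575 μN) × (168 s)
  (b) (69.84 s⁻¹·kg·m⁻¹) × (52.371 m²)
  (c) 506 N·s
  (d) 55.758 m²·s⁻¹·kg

(d)

In SI base units:
  (a) [kg·m·s⁻²] · [s] = kg·m·s⁻¹
  (b) [kg·m⁻¹·s⁻¹] · [m²] = kg·m·s⁻¹
  (c) N·s = kg·m·s⁻²·s = kg·m·s⁻¹
  (d) kg·m²·s⁻¹
All reduce to kg·m·s⁻¹ except (d), which is kg·m²·s⁻¹.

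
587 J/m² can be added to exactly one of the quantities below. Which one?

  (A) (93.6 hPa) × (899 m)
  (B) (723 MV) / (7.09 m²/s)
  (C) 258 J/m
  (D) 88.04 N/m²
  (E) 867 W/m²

Reference: J·m⁻² = N·m·m⁻² = kg·s⁻².
Each option:
  (A) [kg·m⁻¹·s⁻²] · [m] = kg·s⁻²  ← same
  (B) [kg·m²·s⁻³·A⁻¹] / [m²·s⁻¹] = kg·s⁻²·A⁻¹
  (C) J·m⁻¹ = N·m·m⁻¹ = kg·m·s⁻²
  (D) N·m⁻² = kg·m·s⁻²·m⁻² = kg·m⁻¹·s⁻²
  (E) W·m⁻² = J·s⁻¹·m⁻² = kg·s⁻³
Only (A) matches kg·s⁻².

(A)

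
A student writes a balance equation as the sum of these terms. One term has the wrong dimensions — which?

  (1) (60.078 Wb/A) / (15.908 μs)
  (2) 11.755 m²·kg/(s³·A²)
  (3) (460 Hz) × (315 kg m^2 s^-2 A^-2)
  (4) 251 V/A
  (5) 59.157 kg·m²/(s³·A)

(5)

Reduce each to base SI dimensions:
  (1) [kg·m²·s⁻²·A⁻²] / [s] = kg·m²·s⁻³·A⁻²
  (2) kg·m²·s⁻³·A⁻²
  (3) [s⁻¹] · [kg·m²·s⁻²·A⁻²] = kg·m²·s⁻³·A⁻²
  (4) V·A⁻¹ = J·C⁻¹·A⁻¹ = kg·m²·s⁻³·A⁻²
  (5) kg·m²·s⁻³·A⁻¹
All reduce to kg·m²·s⁻³·A⁻² except (5), which is kg·m²·s⁻³·A⁻¹.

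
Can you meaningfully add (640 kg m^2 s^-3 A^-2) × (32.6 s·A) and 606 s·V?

Yes

Expand each in SI base units:
  (640 kg m^2 s^-3 A^-2) × (32.6 s·A):  [kg·m²·s⁻³·A⁻²] · [s·A] = kg·m²·s⁻²·A⁻¹
  606 s·V:  V·s = J·C⁻¹·s = kg·m²·s⁻²·A⁻¹
Both are kg·m²·s⁻²·A⁻¹, so they have the same dimensions and can be added.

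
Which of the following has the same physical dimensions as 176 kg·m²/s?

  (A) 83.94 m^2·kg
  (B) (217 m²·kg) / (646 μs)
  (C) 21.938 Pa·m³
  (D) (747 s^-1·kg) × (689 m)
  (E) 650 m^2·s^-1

Reference: kg·m²·s⁻¹.
Each option:
  (A) kg·m²
  (B) [kg·m²] / [s] = kg·m²·s⁻¹  ← same
  (C) Pa·m³ = N·m⁻²·m³ = kg·m²·s⁻²
  (D) [kg·s⁻¹] · [m] = kg·m·s⁻¹
  (E) m²·s⁻¹
Only (B) matches kg·m²·s⁻¹.

(B)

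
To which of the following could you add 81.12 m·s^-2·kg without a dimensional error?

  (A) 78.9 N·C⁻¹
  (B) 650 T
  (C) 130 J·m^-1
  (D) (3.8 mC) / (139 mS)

Reference: kg·m·s⁻².
Each option:
  (A) N·C⁻¹ = kg·m·s⁻²·(s·A)⁻¹ = kg·m·s⁻³·A⁻¹
  (B) T = Wb·m⁻² = kg·s⁻²·A⁻¹
  (C) J·m⁻¹ = N·m·m⁻¹ = kg·m·s⁻²  ← same
  (D) [s·A] / [kg⁻¹·m⁻²·s³·A²] = kg·m²·s⁻²·A⁻¹
Only (C) matches kg·m·s⁻².

(C)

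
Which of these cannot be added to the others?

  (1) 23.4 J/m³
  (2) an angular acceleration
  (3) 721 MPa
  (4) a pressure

Work out the base dimensions of each:
  (1) J·m⁻³ = N·m·m⁻³ = kg·m⁻¹·s⁻²
  (2) [angular acceleration] = s⁻²
  (3) Pa = N·m⁻² = kg·m⁻¹·s⁻²
  (4) [pressure] = kg·m⁻¹·s⁻²
All reduce to kg·m⁻¹·s⁻² except (2), which is s⁻².

(2)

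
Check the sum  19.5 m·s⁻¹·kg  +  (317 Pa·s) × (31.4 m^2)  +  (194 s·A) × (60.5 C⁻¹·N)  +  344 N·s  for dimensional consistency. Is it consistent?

No

Dimensions:
  19.5 m·s⁻¹·kg:  kg·m·s⁻¹
  (317 Pa·s) × (31.4 m^2):  [kg·m⁻¹·s⁻¹] · [m²] = kg·m·s⁻¹
  (194 s·A) × (60.5 C⁻¹·N):  [s·A] · [kg·m·s⁻³·A⁻¹] = kg·m·s⁻²
  344 N·s:  N·s = kg·m·s⁻²·s = kg·m·s⁻¹
The terms do not share a single dimension (kg·m·s⁻² vs kg·m·s⁻¹).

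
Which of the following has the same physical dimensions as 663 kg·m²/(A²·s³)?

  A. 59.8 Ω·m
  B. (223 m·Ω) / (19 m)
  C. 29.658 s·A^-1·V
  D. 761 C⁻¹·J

B.

Reference: kg·m²·s⁻³·A⁻².
Each option:
  A. Ω·m = V·A⁻¹·m = kg·m³·s⁻³·A⁻²
  B. [kg·m³·s⁻³·A⁻²] / [m] = kg·m²·s⁻³·A⁻²  ← same
  C. V·s·A⁻¹ = J·C⁻¹·s·A⁻¹ = kg·m²·s⁻²·A⁻²
  D. J·C⁻¹ = N·m·(s·A)⁻¹ = kg·m²·s⁻³·A⁻¹
Only B. matches kg·m²·s⁻³·A⁻².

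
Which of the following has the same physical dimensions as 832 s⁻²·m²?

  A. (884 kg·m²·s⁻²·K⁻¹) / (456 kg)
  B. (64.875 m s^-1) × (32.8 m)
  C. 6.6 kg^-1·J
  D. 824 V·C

Reference: m²·s⁻².
Each option:
  A. [kg·m²·s⁻²·K⁻¹] / [kg] = m²·s⁻²·K⁻¹
  B. [m·s⁻¹] · [m] = m²·s⁻¹
  C. J·kg⁻¹ = N·m·kg⁻¹ = m²·s⁻²  ← same
  D. C·V = s·A·J·C⁻¹ = kg·m²·s⁻²
Only C. matches m²·s⁻².

C.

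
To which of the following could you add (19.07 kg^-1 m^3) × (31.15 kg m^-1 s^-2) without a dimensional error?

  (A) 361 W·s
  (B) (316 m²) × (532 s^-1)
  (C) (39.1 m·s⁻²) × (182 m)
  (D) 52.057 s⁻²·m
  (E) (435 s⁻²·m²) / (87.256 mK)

Reference: [kg⁻¹·m³] · [kg·m⁻¹·s⁻²] = m²·s⁻².
Each option:
  (A) W·s = J·s⁻¹·s = kg·m²·s⁻²
  (B) [m²] · [s⁻¹] = m²·s⁻¹
  (C) [m·s⁻²] · [m] = m²·s⁻²  ← same
  (D) m·s⁻²
  (E) [m²·s⁻²] / [K] = m²·s⁻²·K⁻¹
Only (C) matches m²·s⁻².

(C)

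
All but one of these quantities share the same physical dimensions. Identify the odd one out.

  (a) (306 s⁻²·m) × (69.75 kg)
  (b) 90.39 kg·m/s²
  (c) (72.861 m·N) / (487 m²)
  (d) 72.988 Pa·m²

(c)

Reduce each to base SI dimensions:
  (a) [m·s⁻²] · [kg] = kg·m·s⁻²
  (b) kg·m·s⁻²
  (c) [kg·m²·s⁻²] / [m²] = kg·s⁻²
  (d) Pa·m² = N·m⁻²·m² = kg·m·s⁻²
All reduce to kg·m·s⁻² except (c), which is kg·s⁻².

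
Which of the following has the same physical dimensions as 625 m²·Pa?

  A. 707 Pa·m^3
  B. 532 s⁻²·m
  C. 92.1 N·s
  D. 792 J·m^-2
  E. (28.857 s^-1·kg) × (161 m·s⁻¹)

Reference: Pa·m² = N·m⁻²·m² = kg·m·s⁻².
Each option:
  A. Pa·m³ = N·m⁻²·m³ = kg·m²·s⁻²
  B. m·s⁻²
  C. N·s = kg·m·s⁻²·s = kg·m·s⁻¹
  D. J·m⁻² = N·m·m⁻² = kg·s⁻²
  E. [kg·s⁻¹] · [m·s⁻¹] = kg·m·s⁻²  ← same
Only E. matches kg·m·s⁻².

E.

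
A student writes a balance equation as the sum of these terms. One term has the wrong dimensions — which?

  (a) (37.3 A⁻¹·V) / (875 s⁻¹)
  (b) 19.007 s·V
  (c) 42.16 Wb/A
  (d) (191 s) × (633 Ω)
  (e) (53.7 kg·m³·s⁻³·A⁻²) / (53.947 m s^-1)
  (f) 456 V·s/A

(b)

In SI base units:
  (a) [kg·m²·s⁻³·A⁻²] / [s⁻¹] = kg·m²·s⁻²·A⁻²
  (b) V·s = J·C⁻¹·s = kg·m²·s⁻²·A⁻¹
  (c) Wb·A⁻¹ = V·s·A⁻¹ = kg·m²·s⁻²·A⁻²
  (d) [s] · [kg·m²·s⁻³·A⁻²] = kg·m²·s⁻²·A⁻²
  (e) [kg·m³·s⁻³·A⁻²] / [m·s⁻¹] = kg·m²·s⁻²·A⁻²
  (f) V·s·A⁻¹ = J·C⁻¹·s·A⁻¹ = kg·m²·s⁻²·A⁻²
All reduce to kg·m²·s⁻²·A⁻² except (b), which is kg·m²·s⁻²·A⁻¹.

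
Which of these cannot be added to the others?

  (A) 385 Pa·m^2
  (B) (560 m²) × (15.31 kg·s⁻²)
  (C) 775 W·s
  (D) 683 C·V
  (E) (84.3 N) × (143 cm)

In SI base units:
  (A) Pa·m² = N·m⁻²·m² = kg·m·s⁻²
  (B) [m²] · [kg·s⁻²] = kg·m²·s⁻²
  (C) W·s = J·s⁻¹·s = kg·m²·s⁻²
  (D) C·V = s·A·J·C⁻¹ = kg·m²·s⁻²
  (E) [kg·m·s⁻²] · [m] = kg·m²·s⁻²
All reduce to kg·m²·s⁻² except (A), which is kg·m·s⁻².

(A)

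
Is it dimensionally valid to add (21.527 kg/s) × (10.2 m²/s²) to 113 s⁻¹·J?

Yes

Expand each in SI base units:
  (21.527 kg/s) × (10.2 m²/s²):  [kg·s⁻¹] · [m²·s⁻²] = kg·m²·s⁻³
  113 s⁻¹·J:  J·s⁻¹ = N·m·s⁻¹ = kg·m²·s⁻³
Both are kg·m²·s⁻³, so they have the same dimensions and can be added.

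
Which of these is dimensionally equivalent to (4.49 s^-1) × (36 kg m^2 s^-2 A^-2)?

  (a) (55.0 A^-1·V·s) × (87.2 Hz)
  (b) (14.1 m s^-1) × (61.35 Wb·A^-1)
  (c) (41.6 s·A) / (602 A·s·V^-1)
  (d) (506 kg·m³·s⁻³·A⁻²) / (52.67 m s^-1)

(a)

Reference: [s⁻¹] · [kg·m²·s⁻²·A⁻²] = kg·m²·s⁻³·A⁻².
Each option:
  (a) [kg·m²·s⁻²·A⁻²] · [s⁻¹] = kg·m²·s⁻³·A⁻²  ← same
  (b) [m·s⁻¹] · [kg·m²·s⁻²·A⁻²] = kg·m³·s⁻³·A⁻²
  (c) [s·A] / [kg⁻¹·m⁻²·s⁴·A²] = kg·m²·s⁻³·A⁻¹
  (d) [kg·m³·s⁻³·A⁻²] / [m·s⁻¹] = kg·m²·s⁻²·A⁻²
Only (a) matches kg·m²·s⁻³·A⁻².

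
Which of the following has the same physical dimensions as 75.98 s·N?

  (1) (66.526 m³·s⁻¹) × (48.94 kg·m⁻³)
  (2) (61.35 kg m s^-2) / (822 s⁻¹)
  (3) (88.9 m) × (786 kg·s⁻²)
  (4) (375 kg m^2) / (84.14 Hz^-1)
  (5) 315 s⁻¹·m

(2)

Reference: N·s = kg·m·s⁻²·s = kg·m·s⁻¹.
Each option:
  (1) [m³·s⁻¹] · [kg·m⁻³] = kg·s⁻¹
  (2) [kg·m·s⁻²] / [s⁻¹] = kg·m·s⁻¹  ← same
  (3) [m] · [kg·s⁻²] = kg·m·s⁻²
  (4) [kg·m²] / [s] = kg·m²·s⁻¹
  (5) m·s⁻¹
Only (2) matches kg·m·s⁻¹.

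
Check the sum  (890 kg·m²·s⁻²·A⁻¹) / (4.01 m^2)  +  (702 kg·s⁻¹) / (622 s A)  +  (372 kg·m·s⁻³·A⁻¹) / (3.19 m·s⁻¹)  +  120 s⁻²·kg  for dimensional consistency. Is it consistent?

Reduce each to base SI dimensions:
  (890 kg·m²·s⁻²·A⁻¹) / (4.01 m^2):  [kg·m²·s⁻²·A⁻¹] / [m²] = kg·s⁻²·A⁻¹
  (702 kg·s⁻¹) / (622 s A):  [kg·s⁻¹] / [s·A] = kg·s⁻²·A⁻¹
  (372 kg·m·s⁻³·A⁻¹) / (3.19 m·s⁻¹):  [kg·m·s⁻³·A⁻¹] / [m·s⁻¹] = kg·s⁻²·A⁻¹
  120 s⁻²·kg:  kg·s⁻²
The terms do not share a single dimension (kg·s⁻² vs kg·s⁻²·A⁻¹).

No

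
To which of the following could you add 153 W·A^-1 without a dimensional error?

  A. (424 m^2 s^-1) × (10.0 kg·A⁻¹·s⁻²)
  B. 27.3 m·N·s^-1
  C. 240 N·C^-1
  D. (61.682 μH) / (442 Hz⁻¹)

Reference: W·A⁻¹ = J·s⁻¹·A⁻¹ = kg·m²·s⁻³·A⁻¹.
Each option:
  A. [m²·s⁻¹] · [kg·s⁻²·A⁻¹] = kg·m²·s⁻³·A⁻¹  ← same
  B. N·m·s⁻¹ = kg·m·s⁻²·m·s⁻¹ = kg·m²·s⁻³
  C. N·C⁻¹ = kg·m·s⁻²·(s·A)⁻¹ = kg·m·s⁻³·A⁻¹
  D. [kg·m²·s⁻²·A⁻²] / [s] = kg·m²·s⁻³·A⁻²
Only A. matches kg·m²·s⁻³·A⁻¹.

A.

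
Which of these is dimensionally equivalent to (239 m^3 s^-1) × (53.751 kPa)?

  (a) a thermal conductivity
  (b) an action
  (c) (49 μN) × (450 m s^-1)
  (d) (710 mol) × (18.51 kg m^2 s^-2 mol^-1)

Reference: [m³·s⁻¹] · [kg·m⁻¹·s⁻²] = kg·m²·s⁻³.
Each option:
  (a) [thermal conductivity] = kg·m·s⁻³·K⁻¹
  (b) [action] = kg·m²·s⁻¹
  (c) [kg·m·s⁻²] · [m·s⁻¹] = kg·m²·s⁻³  ← same
  (d) [mol] · [kg·m²·s⁻²·mol⁻¹] = kg·m²·s⁻²
Only (c) matches kg·m²·s⁻³.

(c)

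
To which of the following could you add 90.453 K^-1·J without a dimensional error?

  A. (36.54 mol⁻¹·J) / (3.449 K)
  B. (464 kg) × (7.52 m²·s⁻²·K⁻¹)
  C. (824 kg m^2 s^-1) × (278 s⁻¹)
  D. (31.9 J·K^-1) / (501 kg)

B.

Reference: J·K⁻¹ = N·m·K⁻¹ = kg·m²·s⁻²·K⁻¹.
Each option:
  A. [kg·m²·s⁻²·mol⁻¹] / [K] = kg·m²·s⁻²·K⁻¹·mol⁻¹
  B. [kg] · [m²·s⁻²·K⁻¹] = kg·m²·s⁻²·K⁻¹  ← same
  C. [kg·m²·s⁻¹] · [s⁻¹] = kg·m²·s⁻²
  D. [kg·m²·s⁻²·K⁻¹] / [kg] = m²·s⁻²·K⁻¹
Only B. matches kg·m²·s⁻²·K⁻¹.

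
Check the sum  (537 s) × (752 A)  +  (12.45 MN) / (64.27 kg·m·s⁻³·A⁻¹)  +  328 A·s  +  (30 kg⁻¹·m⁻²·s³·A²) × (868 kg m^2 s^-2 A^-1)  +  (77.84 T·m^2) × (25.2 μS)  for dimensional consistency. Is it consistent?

Reduce each to base SI dimensions:
  (537 s) × (752 A):  [s] · [A] = s·A
  (12.45 MN) / (64.27 kg·m·s⁻³·A⁻¹):  [kg·m·s⁻²] / [kg·m·s⁻³·A⁻¹] = s·A
  328 A·s:  A·s = s·A
  (30 kg⁻¹·m⁻²·s³·A²) × (868 kg m^2 s^-2 A^-1):  [kg⁻¹·m⁻²·s³·A²] · [kg·m²·s⁻²·A⁻¹] = s·A
  (77.84 T·m^2) × (25.2 μS):  [kg·m²·s⁻²·A⁻¹] · [kg⁻¹·m⁻²·s³·A²] = s·A
Every term reduces to s·A.

Yes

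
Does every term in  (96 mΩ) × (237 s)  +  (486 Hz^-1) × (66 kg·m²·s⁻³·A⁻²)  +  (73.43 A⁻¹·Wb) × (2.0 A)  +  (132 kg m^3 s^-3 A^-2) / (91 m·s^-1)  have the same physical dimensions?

Dimensions:
  (96 mΩ) × (237 s):  [kg·m²·s⁻³·A⁻²] · [s] = kg·m²·s⁻²·A⁻²
  (486 Hz^-1) × (66 kg·m²·s⁻³·A⁻²):  [s] · [kg·m²·s⁻³·A⁻²] = kg·m²·s⁻²·A⁻²
  (73.43 A⁻¹·Wb) × (2.0 A):  [kg·m²·s⁻²·A⁻²] · [A] = kg·m²·s⁻²·A⁻¹
  (132 kg m^3 s^-3 A^-2) / (91 m·s^-1):  [kg·m³·s⁻³·A⁻²] / [m·s⁻¹] = kg·m²·s⁻²·A⁻²
The terms do not share a single dimension (kg·m²·s⁻²·A⁻² vs kg·m²·s⁻²·A⁻¹).

No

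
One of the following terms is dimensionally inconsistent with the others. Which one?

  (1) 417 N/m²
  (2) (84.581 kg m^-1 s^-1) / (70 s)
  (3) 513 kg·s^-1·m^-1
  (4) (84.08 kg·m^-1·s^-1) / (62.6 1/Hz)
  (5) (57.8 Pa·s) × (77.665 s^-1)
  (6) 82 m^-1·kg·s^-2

(3)

Dimensions:
  (1) N·m⁻² = kg·m·s⁻²·m⁻² = kg·m⁻¹·s⁻²
  (2) [kg·m⁻¹·s⁻¹] / [s] = kg·m⁻¹·s⁻²
  (3) kg·m⁻¹·s⁻¹
  (4) [kg·m⁻¹·s⁻¹] / [s] = kg·m⁻¹·s⁻²
  (5) [kg·m⁻¹·s⁻¹] · [s⁻¹] = kg·m⁻¹·s⁻²
  (6) kg·m⁻¹·s⁻²
All reduce to kg·m⁻¹·s⁻² except (3), which is kg·m⁻¹·s⁻¹.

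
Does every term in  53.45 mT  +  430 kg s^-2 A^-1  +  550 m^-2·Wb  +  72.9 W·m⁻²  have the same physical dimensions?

Reduce each to base SI dimensions:
  53.45 mT:  T = Wb·m⁻² = kg·s⁻²·A⁻¹
  430 kg s^-2 A^-1:  kg·s⁻²·A⁻¹
  550 m^-2·Wb:  Wb·m⁻² = V·s·m⁻² = kg·s⁻²·A⁻¹
  72.9 W·m⁻²:  W·m⁻² = J·s⁻¹·m⁻² = kg·s⁻³
The terms do not share a single dimension (kg·s⁻²·A⁻¹ vs kg·s⁻³).

No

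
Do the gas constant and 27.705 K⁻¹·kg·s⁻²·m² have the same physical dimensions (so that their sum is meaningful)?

No

Expand each in SI base units:
  the gas constant:  [gas constant] = kg·m²·s⁻²·K⁻¹·mol⁻¹
  27.705 K⁻¹·kg·s⁻²·m²:  kg·m²·s⁻²·K⁻¹
kg·m²·s⁻²·K⁻¹·mol⁻¹ ≠ kg·m²·s⁻²·K⁻¹, so they cannot be added.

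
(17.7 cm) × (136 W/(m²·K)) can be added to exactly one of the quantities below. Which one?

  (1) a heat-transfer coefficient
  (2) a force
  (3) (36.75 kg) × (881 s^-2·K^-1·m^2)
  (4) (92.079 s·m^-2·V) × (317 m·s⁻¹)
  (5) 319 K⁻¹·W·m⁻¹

Reference: [m] · [kg·s⁻³·K⁻¹] = kg·m·s⁻³·K⁻¹.
Each option:
  (1) [heat-transfer coefficient] = kg·s⁻³·K⁻¹
  (2) [force] = kg·m·s⁻²
  (3) [kg] · [m²·s⁻²·K⁻¹] = kg·m²·s⁻²·K⁻¹
  (4) [kg·s⁻²·A⁻¹] · [m·s⁻¹] = kg·m·s⁻³·A⁻¹
  (5) W·m⁻¹·K⁻¹ = J·s⁻¹·m⁻¹·K⁻¹ = kg·m·s⁻³·K⁻¹  ← same
Only (5) matches kg·m·s⁻³·K⁻¹.

(5)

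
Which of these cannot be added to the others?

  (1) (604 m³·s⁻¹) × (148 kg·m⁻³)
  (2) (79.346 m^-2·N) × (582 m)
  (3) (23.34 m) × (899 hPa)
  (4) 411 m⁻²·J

Work out the base dimensions of each:
  (1) [m³·s⁻¹] · [kg·m⁻³] = kg·s⁻¹
  (2) [kg·m⁻¹·s⁻²] · [m] = kg·s⁻²
  (3) [m] · [kg·m⁻¹·s⁻²] = kg·s⁻²
  (4) J·m⁻² = N·m·m⁻² = kg·s⁻²
All reduce to kg·s⁻² except (1), which is kg·s⁻¹.

(1)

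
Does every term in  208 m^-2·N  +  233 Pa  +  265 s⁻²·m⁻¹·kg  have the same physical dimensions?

Reduce each to base SI dimensions:
  208 m^-2·N:  N·m⁻² = kg·m·s⁻²·m⁻² = kg·m⁻¹·s⁻²
  233 Pa:  Pa = N·m⁻² = kg·m⁻¹·s⁻²
  265 s⁻²·m⁻¹·kg:  kg·m⁻¹·s⁻²
Every term reduces to kg·m⁻¹·s⁻².

Yes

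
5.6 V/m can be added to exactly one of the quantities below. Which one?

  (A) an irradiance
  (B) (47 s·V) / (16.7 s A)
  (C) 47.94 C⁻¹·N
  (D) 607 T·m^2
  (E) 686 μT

Reference: V·m⁻¹ = J·C⁻¹·m⁻¹ = kg·m·s⁻³·A⁻¹.
Each option:
  (A) [irradiance] = kg·s⁻³
  (B) [kg·m²·s⁻²·A⁻¹] / [s·A] = kg·m²·s⁻³·A⁻²
  (C) N·C⁻¹ = kg·m·s⁻²·(s·A)⁻¹ = kg·m·s⁻³·A⁻¹  ← same
  (D) T·m² = Wb·m⁻²·m² = kg·m²·s⁻²·A⁻¹
  (E) T = Wb·m⁻² = kg·s⁻²·A⁻¹
Only (C) matches kg·m·s⁻³·A⁻¹.

(C)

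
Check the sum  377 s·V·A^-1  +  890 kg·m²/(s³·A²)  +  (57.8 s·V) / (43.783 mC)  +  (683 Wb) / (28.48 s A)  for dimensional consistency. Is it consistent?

Dimensions:
  377 s·V·A^-1:  V·s·A⁻¹ = J·C⁻¹·s·A⁻¹ = kg·m²·s⁻²·A⁻²
  890 kg·m²/(s³·A²):  kg·m²·s⁻³·A⁻²
  (57.8 s·V) / (43.783 mC):  [kg·m²·s⁻²·A⁻¹] / [s·A] = kg·m²·s⁻³·A⁻²
  (683 Wb) / (28.48 s A):  [kg·m²·s⁻²·A⁻¹] / [s·A] = kg·m²·s⁻³·A⁻²
The terms do not share a single dimension (kg·m²·s⁻²·A⁻² vs kg·m²·s⁻³·A⁻²).

No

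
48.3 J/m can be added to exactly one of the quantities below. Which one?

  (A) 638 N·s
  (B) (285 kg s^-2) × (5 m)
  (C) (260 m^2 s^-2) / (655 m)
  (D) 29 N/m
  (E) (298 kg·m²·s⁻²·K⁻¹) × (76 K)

(B)

Reference: J·m⁻¹ = N·m·m⁻¹ = kg·m·s⁻².
Each option:
  (A) N·s = kg·m·s⁻²·s = kg·m·s⁻¹
  (B) [kg·s⁻²] · [m] = kg·m·s⁻²  ← same
  (C) [m²·s⁻²] / [m] = m·s⁻²
  (D) N·m⁻¹ = kg·m·s⁻²·m⁻¹ = kg·s⁻²
  (E) [kg·m²·s⁻²·K⁻¹] · [K] = kg·m²·s⁻²
Only (B) matches kg·m·s⁻².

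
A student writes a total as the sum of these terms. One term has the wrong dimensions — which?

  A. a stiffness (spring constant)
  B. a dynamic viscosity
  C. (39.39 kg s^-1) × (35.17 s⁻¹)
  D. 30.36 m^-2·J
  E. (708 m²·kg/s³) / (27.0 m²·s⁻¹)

Expand each in SI base units:
  A. [stiffness (spring constant)] = kg·s⁻²
  B. [dynamic viscosity] = kg·m⁻¹·s⁻¹
  C. [kg·s⁻¹] · [s⁻¹] = kg·s⁻²
  D. J·m⁻² = N·m·m⁻² = kg·s⁻²
  E. [kg·m²·s⁻³] / [m²·s⁻¹] = kg·s⁻²
All reduce to kg·s⁻² except B., which is kg·m⁻¹·s⁻¹.

B.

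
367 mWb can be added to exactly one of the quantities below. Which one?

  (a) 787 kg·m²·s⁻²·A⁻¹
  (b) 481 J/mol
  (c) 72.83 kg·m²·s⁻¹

(a)

Reference: Wb = V·s = kg·m²·s⁻²·A⁻¹.
Each option:
  (a) kg·m²·s⁻²·A⁻¹  ← same
  (b) J·mol⁻¹ = N·m·mol⁻¹ = kg·m²·s⁻²·mol⁻¹
  (c) kg·m²·s⁻¹
Only (a) matches kg·m²·s⁻²·A⁻¹.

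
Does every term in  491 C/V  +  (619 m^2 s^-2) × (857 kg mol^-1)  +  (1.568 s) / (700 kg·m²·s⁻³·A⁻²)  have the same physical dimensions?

Expand each in SI base units:
  491 C/V:  C·V⁻¹ = s·A·(J·C⁻¹)⁻¹ = kg⁻¹·m⁻²·s⁴·A²
  (619 m^2 s^-2) × (857 kg mol^-1):  [m²·s⁻²] · [kg·mol⁻¹] = kg·m²·s⁻²·mol⁻¹
  (1.568 s) / (700 kg·m²·s⁻³·A⁻²):  [s] / [kg·m²·s⁻³·A⁻²] = kg⁻¹·m⁻²·s⁴·A²
The terms do not share a single dimension (kg·m²·s⁻²·mol⁻¹ vs kg⁻¹·m⁻²·s⁴·A²).

No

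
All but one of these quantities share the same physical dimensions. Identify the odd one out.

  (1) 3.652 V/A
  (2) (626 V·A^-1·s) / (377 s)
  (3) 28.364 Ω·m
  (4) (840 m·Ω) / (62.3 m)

Dimensions:
  (1) V·A⁻¹ = J·C⁻¹·A⁻¹ = kg·m²·s⁻³·A⁻²
  (2) [kg·m²·s⁻²·A⁻²] / [s] = kg·m²·s⁻³·A⁻²
  (3) Ω·m = V·A⁻¹·m = kg·m³·s⁻³·A⁻²
  (4) [kg·m³·s⁻³·A⁻²] / [m] = kg·m²·s⁻³·A⁻²
All reduce to kg·m²·s⁻³·A⁻² except (3), which is kg·m³·s⁻³·A⁻².

(3)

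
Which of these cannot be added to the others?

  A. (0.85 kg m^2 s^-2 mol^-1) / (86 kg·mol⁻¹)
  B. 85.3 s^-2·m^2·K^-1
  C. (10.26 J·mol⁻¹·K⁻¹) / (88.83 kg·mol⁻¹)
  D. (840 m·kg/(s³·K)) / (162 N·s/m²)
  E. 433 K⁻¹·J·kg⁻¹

A.

Reduce each to base SI dimensions:
  A. [kg·m²·s⁻²·mol⁻¹] / [kg·mol⁻¹] = m²·s⁻²
  B. m²·s⁻²·K⁻¹
  C. [kg·m²·s⁻²·K⁻¹·mol⁻¹] / [kg·mol⁻¹] = m²·s⁻²·K⁻¹
  D. [kg·m·s⁻³·K⁻¹] / [kg·m⁻¹·s⁻¹] = m²·s⁻²·K⁻¹
  E. J·kg⁻¹·K⁻¹ = N·m·kg⁻¹·K⁻¹ = m²·s⁻²·K⁻¹
All reduce to m²·s⁻²·K⁻¹ except A., which is m²·s⁻².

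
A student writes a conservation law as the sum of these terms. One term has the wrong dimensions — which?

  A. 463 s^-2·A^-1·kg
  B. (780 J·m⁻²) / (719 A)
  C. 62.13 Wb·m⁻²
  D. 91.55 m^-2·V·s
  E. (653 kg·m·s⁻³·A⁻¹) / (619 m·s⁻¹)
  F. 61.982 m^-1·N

Expand each in SI base units:
  A. kg·s⁻²·A⁻¹
  B. [kg·s⁻²] / [A] = kg·s⁻²·A⁻¹
  C. Wb·m⁻² = V·s·m⁻² = kg·s⁻²·A⁻¹
  D. V·s·m⁻² = J·C⁻¹·s·m⁻² = kg·s⁻²·A⁻¹
  E. [kg·m·s⁻³·A⁻¹] / [m·s⁻¹] = kg·s⁻²·A⁻¹
  F. N·m⁻¹ = kg·m·s⁻²·m⁻¹ = kg·s⁻²
All reduce to kg·s⁻²·A⁻¹ except F., which is kg·s⁻².

F.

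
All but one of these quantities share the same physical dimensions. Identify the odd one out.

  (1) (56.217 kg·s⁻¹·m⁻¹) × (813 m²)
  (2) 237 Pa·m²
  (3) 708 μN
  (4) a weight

In SI base units:
  (1) [kg·m⁻¹·s⁻¹] · [m²] = kg·m·s⁻¹
  (2) Pa·m² = N·m⁻²·m² = kg·m·s⁻²
  (3) N = kg·m·s⁻²
  (4) [weight] = kg·m·s⁻²
All reduce to kg·m·s⁻² except (1), which is kg·m·s⁻¹.

(1)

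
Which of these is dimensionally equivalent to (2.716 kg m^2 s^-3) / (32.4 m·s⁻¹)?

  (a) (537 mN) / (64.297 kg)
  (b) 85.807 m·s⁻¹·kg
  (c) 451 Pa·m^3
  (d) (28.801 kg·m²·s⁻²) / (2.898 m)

Reference: [kg·m²·s⁻³] / [m·s⁻¹] = kg·m·s⁻².
Each option:
  (a) [kg·m·s⁻²] / [kg] = m·s⁻²
  (b) kg·m·s⁻¹
  (c) Pa·m³ = N·m⁻²·m³ = kg·m²·s⁻²
  (d) [kg·m²·s⁻²] / [m] = kg·m·s⁻²  ← same
Only (d) matches kg·m·s⁻².

(d)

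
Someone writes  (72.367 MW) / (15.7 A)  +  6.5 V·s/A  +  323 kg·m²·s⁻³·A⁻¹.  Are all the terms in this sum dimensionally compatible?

No

Expand each in SI base units:
  (72.367 MW) / (15.7 A):  [kg·m²·s⁻³] / [A] = kg·m²·s⁻³·A⁻¹
  6.5 V·s/A:  V·s·A⁻¹ = J·C⁻¹·s·A⁻¹ = kg·m²·s⁻²·A⁻²
  323 kg·m²·s⁻³·A⁻¹:  kg·m²·s⁻³·A⁻¹
The terms do not share a single dimension (kg·m²·s⁻²·A⁻² vs kg·m²·s⁻³·A⁻¹).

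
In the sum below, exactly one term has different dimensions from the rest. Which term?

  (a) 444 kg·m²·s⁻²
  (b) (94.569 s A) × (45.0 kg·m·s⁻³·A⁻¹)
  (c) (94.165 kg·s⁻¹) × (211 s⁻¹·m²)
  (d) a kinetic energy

Expand each in SI base units:
  (a) kg·m²·s⁻²
  (b) [s·A] · [kg·m·s⁻³·A⁻¹] = kg·m·s⁻²
  (c) [kg·s⁻¹] · [m²·s⁻¹] = kg·m²·s⁻²
  (d) [kinetic energy] = kg·m²·s⁻²
All reduce to kg·m²·s⁻² except (b), which is kg·m·s⁻².

(b)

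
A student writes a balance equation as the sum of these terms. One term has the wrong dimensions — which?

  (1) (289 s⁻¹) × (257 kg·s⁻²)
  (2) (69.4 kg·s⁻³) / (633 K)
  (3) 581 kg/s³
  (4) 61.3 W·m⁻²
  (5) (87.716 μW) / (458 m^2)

In SI base units:
  (1) [s⁻¹] · [kg·s⁻²] = kg·s⁻³
  (2) [kg·s⁻³] / [K] = kg·s⁻³·K⁻¹
  (3) kg·s⁻³
  (4) W·m⁻² = J·s⁻¹·m⁻² = kg·s⁻³
  (5) [kg·m²·s⁻³] / [m²] = kg·s⁻³
All reduce to kg·s⁻³ except (2), which is kg·s⁻³·K⁻¹.

(2)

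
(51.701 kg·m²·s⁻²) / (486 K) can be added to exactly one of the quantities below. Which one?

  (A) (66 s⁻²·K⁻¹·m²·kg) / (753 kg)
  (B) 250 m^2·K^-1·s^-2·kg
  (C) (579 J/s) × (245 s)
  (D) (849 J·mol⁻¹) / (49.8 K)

(B)

Reference: [kg·m²·s⁻²] / [K] = kg·m²·s⁻²·K⁻¹.
Each option:
  (A) [kg·m²·s⁻²·K⁻¹] / [kg] = m²·s⁻²·K⁻¹
  (B) kg·m²·s⁻²·K⁻¹  ← same
  (C) [kg·m²·s⁻³] · [s] = kg·m²·s⁻²
  (D) [kg·m²·s⁻²·mol⁻¹] / [K] = kg·m²·s⁻²·K⁻¹·mol⁻¹
Only (B) matches kg·m²·s⁻²·K⁻¹.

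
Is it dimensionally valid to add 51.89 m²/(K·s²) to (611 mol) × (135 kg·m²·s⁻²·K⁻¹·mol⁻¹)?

Dimensions:
  51.89 m²/(K·s²):  m²·s⁻²·K⁻¹
  (611 mol) × (135 kg·m²·s⁻²·K⁻¹·mol⁻¹):  [mol] · [kg·m²·s⁻²·K⁻¹·mol⁻¹] = kg·m²·s⁻²·K⁻¹
m²·s⁻²·K⁻¹ ≠ kg·m²·s⁻²·K⁻¹, so they cannot be added.

No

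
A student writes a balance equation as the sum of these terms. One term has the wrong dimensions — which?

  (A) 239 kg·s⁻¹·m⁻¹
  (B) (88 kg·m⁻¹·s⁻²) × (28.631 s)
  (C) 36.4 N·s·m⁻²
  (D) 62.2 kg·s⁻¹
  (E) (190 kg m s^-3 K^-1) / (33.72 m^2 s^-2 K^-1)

(D)

Dimensions:
  (A) kg·m⁻¹·s⁻¹
  (B) [kg·m⁻¹·s⁻²] · [s] = kg·m⁻¹·s⁻¹
  (C) N·s·m⁻² = kg·m·s⁻²·s·m⁻² = kg·m⁻¹·s⁻¹
  (D) kg·s⁻¹
  (E) [kg·m·s⁻³·K⁻¹] / [m²·s⁻²·K⁻¹] = kg·m⁻¹·s⁻¹
All reduce to kg·m⁻¹·s⁻¹ except (D), which is kg·s⁻¹.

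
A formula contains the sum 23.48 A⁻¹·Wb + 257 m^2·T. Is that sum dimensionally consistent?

No

Dimensions:
  23.48 A⁻¹·Wb:  Wb·A⁻¹ = V·s·A⁻¹ = kg·m²·s⁻²·A⁻²
  257 m^2·T:  T·m² = Wb·m⁻²·m² = kg·m²·s⁻²·A⁻¹
kg·m²·s⁻²·A⁻² ≠ kg·m²·s⁻²·A⁻¹, so they cannot be added.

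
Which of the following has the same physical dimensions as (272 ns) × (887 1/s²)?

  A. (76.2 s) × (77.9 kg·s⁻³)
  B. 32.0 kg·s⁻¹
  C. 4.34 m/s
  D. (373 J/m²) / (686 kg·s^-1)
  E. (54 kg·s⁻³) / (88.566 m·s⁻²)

D.

Reference: [s] · [s⁻²] = s⁻¹.
Each option:
  A. [s] · [kg·s⁻³] = kg·s⁻²
  B. kg·s⁻¹
  C. m·s⁻¹
  D. [kg·s⁻²] / [kg·s⁻¹] = s⁻¹  ← same
  E. [kg·s⁻³] / [m·s⁻²] = kg·m⁻¹·s⁻¹
Only D. matches s⁻¹.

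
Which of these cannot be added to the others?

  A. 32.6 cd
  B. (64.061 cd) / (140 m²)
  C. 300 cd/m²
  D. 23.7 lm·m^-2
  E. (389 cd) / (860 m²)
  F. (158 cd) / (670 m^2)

Dimensions:
  A. cd
  B. [cd] / [m²] = m⁻²·cd
  C. cd·m⁻² = m⁻²·cd
  D. lm·m⁻² = cd·m⁻² = m⁻²·cd
  E. [cd] / [m²] = m⁻²·cd
  F. [cd] / [m²] = m⁻²·cd
All reduce to m⁻²·cd except A., which is cd.

A.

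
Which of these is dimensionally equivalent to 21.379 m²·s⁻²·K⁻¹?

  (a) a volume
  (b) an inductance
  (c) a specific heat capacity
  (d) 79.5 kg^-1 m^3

(c)

Reference: m²·s⁻²·K⁻¹.
Each option:
  (a) [volume] = m³
  (b) [inductance] = kg·m²·s⁻²·A⁻²
  (c) [specific heat capacity] = m²·s⁻²·K⁻¹  ← same
  (d) kg⁻¹·m³
Only (c) matches m²·s⁻²·K⁻¹.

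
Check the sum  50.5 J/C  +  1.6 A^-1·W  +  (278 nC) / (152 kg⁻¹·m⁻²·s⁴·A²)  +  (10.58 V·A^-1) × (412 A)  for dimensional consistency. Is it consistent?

Reduce each to base SI dimensions:
  50.5 J/C:  J·C⁻¹ = N·m·(s·A)⁻¹ = kg·m²·s⁻³·A⁻¹
  1.6 A^-1·W:  W·A⁻¹ = J·s⁻¹·A⁻¹ = kg·m²·s⁻³·A⁻¹
  (278 nC) / (152 kg⁻¹·m⁻²·s⁴·A²):  [s·A] / [kg⁻¹·m⁻²·s⁴·A²] = kg·m²·s⁻³·A⁻¹
  (10.58 V·A^-1) × (412 A):  [kg·m²·s⁻³·A⁻²] · [A] = kg·m²·s⁻³·A⁻¹
Every term reduces to kg·m²·s⁻³·A⁻¹.

Yes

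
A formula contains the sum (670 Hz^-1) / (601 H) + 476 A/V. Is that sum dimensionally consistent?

Yes

Dimensions:
  (670 Hz^-1) / (601 H):  [s] / [kg·m²·s⁻²·A⁻²] = kg⁻¹·m⁻²·s³·A²
  476 A/V:  A·V⁻¹ = A·(J·C⁻¹)⁻¹ = kg⁻¹·m⁻²·s³·A²
Both are kg⁻¹·m⁻²·s³·A², so they have the same dimensions and can be added.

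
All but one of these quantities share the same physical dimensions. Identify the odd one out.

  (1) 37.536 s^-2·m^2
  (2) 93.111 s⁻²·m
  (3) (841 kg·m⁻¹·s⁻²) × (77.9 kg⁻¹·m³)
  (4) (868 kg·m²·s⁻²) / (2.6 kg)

In SI base units:
  (1) m²·s⁻²
  (2) m·s⁻²
  (3) [kg·m⁻¹·s⁻²] · [kg⁻¹·m³] = m²·s⁻²
  (4) [kg·m²·s⁻²] / [kg] = m²·s⁻²
All reduce to m²·s⁻² except (2), which is m·s⁻².

(2)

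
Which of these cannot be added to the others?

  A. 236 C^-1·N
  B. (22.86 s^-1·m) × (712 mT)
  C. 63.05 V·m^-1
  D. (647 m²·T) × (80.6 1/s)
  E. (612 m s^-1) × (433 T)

Dimensions:
  A. N·C⁻¹ = kg·m·s⁻²·(s·A)⁻¹ = kg·m·s⁻³·A⁻¹
  B. [m·s⁻¹] · [kg·s⁻²·A⁻¹] = kg·m·s⁻³·A⁻¹
  C. V·m⁻¹ = J·C⁻¹·m⁻¹ = kg·m·s⁻³·A⁻¹
  D. [kg·m²·s⁻²·A⁻¹] · [s⁻¹] = kg·m²·s⁻³·A⁻¹
  E. [m·s⁻¹] · [kg·s⁻²·A⁻¹] = kg·m·s⁻³·A⁻¹
All reduce to kg·m·s⁻³·A⁻¹ except D., which is kg·m²·s⁻³·A⁻¹.

D.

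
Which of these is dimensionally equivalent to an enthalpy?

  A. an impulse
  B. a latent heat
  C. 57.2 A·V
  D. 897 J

D.

Reference: [enthalpy] = kg·m²·s⁻².
Each option:
  A. [impulse] = kg·m·s⁻¹
  B. [latent heat] = m²·s⁻²
  C. V·A = J·C⁻¹·A = kg·m²·s⁻³
  D. J = N·m = kg·m²·s⁻²  ← same
Only D. matches kg·m²·s⁻².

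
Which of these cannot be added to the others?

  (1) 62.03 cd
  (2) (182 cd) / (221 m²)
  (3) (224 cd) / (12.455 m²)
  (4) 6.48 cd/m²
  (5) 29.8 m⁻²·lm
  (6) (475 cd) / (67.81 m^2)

(1)

Dimensions:
  (1) cd
  (2) [cd] / [m²] = m⁻²·cd
  (3) [cd] / [m²] = m⁻²·cd
  (4) cd·m⁻² = m⁻²·cd
  (5) lm·m⁻² = cd·m⁻² = m⁻²·cd
  (6) [cd] / [m²] = m⁻²·cd
All reduce to m⁻²·cd except (1), which is cd.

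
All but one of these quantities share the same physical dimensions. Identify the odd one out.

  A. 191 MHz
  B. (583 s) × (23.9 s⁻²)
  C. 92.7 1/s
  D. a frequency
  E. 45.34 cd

E.

Reduce each to base SI dimensions:
  A. Hz = s⁻¹
  B. [s] · [s⁻²] = s⁻¹
  C. s⁻¹
  D. [frequency] = s⁻¹
  E. cd
All reduce to s⁻¹ except E., which is cd.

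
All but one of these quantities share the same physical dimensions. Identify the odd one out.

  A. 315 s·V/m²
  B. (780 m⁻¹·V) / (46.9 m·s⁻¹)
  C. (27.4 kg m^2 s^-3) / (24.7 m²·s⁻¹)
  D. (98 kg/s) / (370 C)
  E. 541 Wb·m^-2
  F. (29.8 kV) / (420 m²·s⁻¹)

Reduce each to base SI dimensions:
  A. V·s·m⁻² = J·C⁻¹·s·m⁻² = kg·s⁻²·A⁻¹
  B. [kg·m·s⁻³·A⁻¹] / [m·s⁻¹] = kg·s⁻²·A⁻¹
  C. [kg·m²·s⁻³] / [m²·s⁻¹] = kg·s⁻²
  D. [kg·s⁻¹] / [s·A] = kg·s⁻²·A⁻¹
  E. Wb·m⁻² = V·s·m⁻² = kg·s⁻²·A⁻¹
  F. [kg·m²·s⁻³·A⁻¹] / [m²·s⁻¹] = kg·s⁻²·A⁻¹
All reduce to kg·s⁻²·A⁻¹ except C., which is kg·s⁻².

C.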